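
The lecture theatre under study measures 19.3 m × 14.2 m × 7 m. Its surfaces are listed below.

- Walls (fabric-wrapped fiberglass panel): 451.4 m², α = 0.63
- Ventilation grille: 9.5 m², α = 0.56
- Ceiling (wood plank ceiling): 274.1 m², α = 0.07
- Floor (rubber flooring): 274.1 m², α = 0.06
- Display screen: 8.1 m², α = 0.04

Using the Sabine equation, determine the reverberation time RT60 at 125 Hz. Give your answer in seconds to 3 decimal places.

0.948 s

Summing Sᵢαᵢ: 284.382 + 5.320 + 19.187 + 16.446 + 0.324 → A = 325.659 sabins.
Room volume: 1918.42 m³.
Sabine: RT60 = 0.161 × 1918.42 / 325.659 = 0.948 s.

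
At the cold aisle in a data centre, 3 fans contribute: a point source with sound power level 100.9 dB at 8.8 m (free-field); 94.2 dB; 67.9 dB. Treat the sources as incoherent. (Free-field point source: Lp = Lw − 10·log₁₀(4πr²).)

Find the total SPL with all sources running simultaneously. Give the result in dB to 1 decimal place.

Source at 8.8 m: Lp = 100.9 − 10·log₁₀(4π·8.8²) = 100.9 − 10·log₁₀(973.140) = 71.0 dB.
Sum in the linear (power) domain: Σ 10^(Lᵢ/10) = 10^(71.0/10) + 10^(94.2/10) + 10^(67.9/10) = 2.649e+09.
L_total = 10·log₁₀(2.649e+09) = 94.2 dB.

94.2 dB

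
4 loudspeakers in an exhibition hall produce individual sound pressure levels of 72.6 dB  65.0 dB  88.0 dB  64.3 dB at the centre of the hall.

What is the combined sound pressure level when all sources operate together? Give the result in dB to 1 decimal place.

88.2 dB

Σ 10^(Lᵢ/10) = 6.55e+08.
L_total = 10·log₁₀(6.55e+08) = 88.2 dB.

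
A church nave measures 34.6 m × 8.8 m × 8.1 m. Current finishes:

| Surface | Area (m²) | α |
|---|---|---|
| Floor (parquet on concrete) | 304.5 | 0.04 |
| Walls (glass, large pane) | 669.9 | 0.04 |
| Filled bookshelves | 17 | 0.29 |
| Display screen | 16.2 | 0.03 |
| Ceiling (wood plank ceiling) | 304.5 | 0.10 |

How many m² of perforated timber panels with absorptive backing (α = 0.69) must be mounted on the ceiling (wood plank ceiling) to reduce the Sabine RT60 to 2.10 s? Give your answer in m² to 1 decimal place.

Total absorption A₁ = 304.5*0.04 + 669.9*0.04 + 17*0.29 + 16.2*0.03 + 304.5*0.10
  = 12.180 + 26.796 + 4.930 + 0.486 + 30.450 = 74.842 m² sabins.
Required A₂ = 0.161·2466.288/2.10 = 189.082 sabins.
ΔA needed = 189.082 − 74.842 = 114.240 sabins.
Net gain per m²: Δα = 0.69 − 0.10 = 0.59.
Panel area = 114.240 / 0.59 = 193.6 m².

193.6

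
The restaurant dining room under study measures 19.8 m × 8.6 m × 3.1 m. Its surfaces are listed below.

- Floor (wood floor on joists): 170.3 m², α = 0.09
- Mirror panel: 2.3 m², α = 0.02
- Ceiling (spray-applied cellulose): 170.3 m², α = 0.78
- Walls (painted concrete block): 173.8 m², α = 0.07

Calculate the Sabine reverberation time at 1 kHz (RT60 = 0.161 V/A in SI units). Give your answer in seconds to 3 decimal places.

Summing Sᵢαᵢ: 15.327 + 0.046 + 132.834 + 12.166 → A = 160.373 sabins.
Volume V = 19.8 × 8.6 × 3.1 = 527.868 m³.
RT60 = 0.161 · V / A = 0.161 × 527.868 / 160.373 = 0.530 s.

0.530 s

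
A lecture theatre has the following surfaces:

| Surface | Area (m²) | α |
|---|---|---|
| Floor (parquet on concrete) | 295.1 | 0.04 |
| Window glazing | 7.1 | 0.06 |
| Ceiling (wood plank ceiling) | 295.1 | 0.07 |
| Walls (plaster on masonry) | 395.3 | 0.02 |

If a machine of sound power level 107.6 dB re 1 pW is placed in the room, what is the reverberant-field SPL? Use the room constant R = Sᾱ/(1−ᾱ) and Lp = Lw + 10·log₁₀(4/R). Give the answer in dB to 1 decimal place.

97.3 dB

Σ(Sᵢαᵢ) = 295.1×0.04 + 7.1×0.06 + 295.1×0.07 + 395.3×0.02 = 40.793; total area S = 992.6 m².
ᾱ = 40.793/992.6 = 0.0411; R = Sᾱ/(1−ᾱ) = 40.793/(1−0.0411) = 42.541 m².
Lp = 107.6 + 10·log₁₀(4/42.541) = 107.6 + (-10.27) = 97.3 dB.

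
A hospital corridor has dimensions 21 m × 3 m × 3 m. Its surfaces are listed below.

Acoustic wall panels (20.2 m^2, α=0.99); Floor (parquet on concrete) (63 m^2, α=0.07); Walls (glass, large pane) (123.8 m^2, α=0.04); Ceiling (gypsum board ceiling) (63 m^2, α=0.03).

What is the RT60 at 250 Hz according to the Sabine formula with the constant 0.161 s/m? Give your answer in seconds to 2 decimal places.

Summing Sᵢαᵢ: 19.998 + 4.410 + 4.952 + 1.890 → A = 31.250 sabins.
Room volume: 189 m³.
Sabine: RT60 = 0.161 × 189 / 31.250 = 0.97 s.

0.97 seconds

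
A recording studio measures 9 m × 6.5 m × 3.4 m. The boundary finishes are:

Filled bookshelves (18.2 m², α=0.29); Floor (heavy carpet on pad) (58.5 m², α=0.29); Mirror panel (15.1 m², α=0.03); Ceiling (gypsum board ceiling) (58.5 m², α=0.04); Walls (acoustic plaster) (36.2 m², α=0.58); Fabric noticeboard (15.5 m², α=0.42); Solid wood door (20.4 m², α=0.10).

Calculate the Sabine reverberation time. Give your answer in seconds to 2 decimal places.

A = Σ Sᵢαᵢ = 18.2*0.29 + 58.5*0.29 + 15.1*0.03 + 58.5*0.04 + 36.2*0.58 + 15.5*0.42 + 20.4*0.10 = 54.582 sabins.
Room volume: 198.9 m³.
Sabine: RT60 = 0.161 × 198.9 / 54.582 = 0.59 s.

0.59 s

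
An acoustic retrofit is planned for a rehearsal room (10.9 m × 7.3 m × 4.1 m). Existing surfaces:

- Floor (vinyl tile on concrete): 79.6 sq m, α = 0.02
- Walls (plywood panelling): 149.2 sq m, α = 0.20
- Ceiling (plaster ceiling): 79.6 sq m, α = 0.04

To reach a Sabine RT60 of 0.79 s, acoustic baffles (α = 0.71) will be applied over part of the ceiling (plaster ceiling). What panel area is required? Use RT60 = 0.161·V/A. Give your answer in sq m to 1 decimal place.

A₁ = Σ Sᵢαᵢ = 79.6·0.02 + 149.2·0.20 + 79.6·0.04 = 34.616 sabins.
Required A₂ = 0.161·326.237/0.79 = 66.486 sabins.
Absorption to add: 66.486 − 34.616 = 31.870 sabins.
Net gain per sq m: Δα = 0.71 − 0.04 = 0.67.
Panel area = 31.870 / 0.67 = 47.6 sq m.

47.6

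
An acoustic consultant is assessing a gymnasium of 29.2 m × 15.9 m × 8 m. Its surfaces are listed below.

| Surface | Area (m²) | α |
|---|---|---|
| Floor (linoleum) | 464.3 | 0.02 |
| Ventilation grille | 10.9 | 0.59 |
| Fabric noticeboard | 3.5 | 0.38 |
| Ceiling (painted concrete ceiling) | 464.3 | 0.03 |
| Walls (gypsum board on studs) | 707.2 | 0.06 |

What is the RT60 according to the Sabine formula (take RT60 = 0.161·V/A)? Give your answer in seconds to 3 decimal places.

Summing Sᵢαᵢ: 9.286 + 6.431 + 1.330 + 13.929 + 42.432 → A = 73.408 sabins.
Room volume: 3714.24 m³.
RT60 = 0.161 · V / A = 0.161 × 3714.24 / 73.408 = 8.146 s.

8.146 s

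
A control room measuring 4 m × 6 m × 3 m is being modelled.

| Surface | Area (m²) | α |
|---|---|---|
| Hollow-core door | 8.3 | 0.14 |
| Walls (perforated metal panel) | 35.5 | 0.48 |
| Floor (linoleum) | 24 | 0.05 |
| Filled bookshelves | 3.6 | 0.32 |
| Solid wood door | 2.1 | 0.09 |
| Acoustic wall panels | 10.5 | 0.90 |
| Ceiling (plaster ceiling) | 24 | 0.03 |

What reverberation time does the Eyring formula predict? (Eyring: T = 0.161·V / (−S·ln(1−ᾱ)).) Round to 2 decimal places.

0.32 seconds

S = Σ Sᵢ = 108.0 m².
Absorption A = 8.3×0.14 + 35.5×0.48 + 24×0.05 + 3.6×0.32 + 2.1×0.09 + 10.5×0.90 + 24×0.03 = 30.913 sabins.
ᾱ = 30.913 / 108.0 = 0.2862.
Eyring denominator: −S ln(1−ᾱ) = 36.412.
V = 4 × 6 × 3 = 72 m³.
T = 0.161·V/[−S·ln(1−ᾱ)] = 0.161·72/36.412 = 0.32 s.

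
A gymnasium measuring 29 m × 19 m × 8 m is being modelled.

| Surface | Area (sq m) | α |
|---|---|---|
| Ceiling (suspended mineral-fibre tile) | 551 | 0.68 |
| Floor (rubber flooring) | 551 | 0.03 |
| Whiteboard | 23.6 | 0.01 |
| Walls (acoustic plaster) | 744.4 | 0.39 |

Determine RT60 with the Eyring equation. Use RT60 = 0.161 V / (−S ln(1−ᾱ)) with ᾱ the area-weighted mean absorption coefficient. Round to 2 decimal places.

0.84 s

Total surface area S = 551 + 551 + 23.6 + 744.4 = 1870.0 sq m.
Absorption A = 551×0.68 + 551×0.03 + 23.6×0.01 + 744.4×0.39 = 681.762 sabins.
ᾱ = 681.762 / 1870.0 = 0.3646.
Eyring denominator: −S ln(1−ᾱ) = 848.046.
V = 29 × 19 × 8 = 4408 m³.
RT60 = 0.161 × 4408 / 848.046 = 0.84 s.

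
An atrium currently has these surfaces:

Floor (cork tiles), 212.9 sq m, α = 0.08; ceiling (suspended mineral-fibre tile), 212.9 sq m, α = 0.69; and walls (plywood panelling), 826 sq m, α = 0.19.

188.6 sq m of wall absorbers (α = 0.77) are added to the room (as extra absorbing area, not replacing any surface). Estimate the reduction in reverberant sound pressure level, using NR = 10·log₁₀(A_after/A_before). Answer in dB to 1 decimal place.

Total absorption A_before = 212.9×0.08 + 212.9×0.69 + 826×0.19
  = 17.032 + 146.901 + 156.940 = 320.873 sq m sabins.
Added absorption = 188.6 × 0.77 = 145.222 sabins.
A_after = 320.873 + 145.222 = 466.095 sabins.
NR = 10·log₁₀(466.095/320.873) = 1.6 dB.

1.6 dB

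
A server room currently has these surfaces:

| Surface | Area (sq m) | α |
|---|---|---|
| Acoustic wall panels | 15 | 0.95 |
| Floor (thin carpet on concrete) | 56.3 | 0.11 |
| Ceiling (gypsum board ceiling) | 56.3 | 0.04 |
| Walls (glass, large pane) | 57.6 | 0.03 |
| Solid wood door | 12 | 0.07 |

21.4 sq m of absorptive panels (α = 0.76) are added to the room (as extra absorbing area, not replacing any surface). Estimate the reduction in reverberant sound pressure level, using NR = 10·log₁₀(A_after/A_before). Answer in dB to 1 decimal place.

2.2 dB

A_before = Σ Sᵢαᵢ = 15*0.95 + 56.3*0.11 + 56.3*0.04 + 57.6*0.03 + 12*0.07 = 25.263 sabins.
Added absorption = 21.4 × 0.76 = 16.264 sabins.
New total A_after = 41.527 sabins.
NR = 10·log₁₀(41.527/25.263) = 2.2 dB.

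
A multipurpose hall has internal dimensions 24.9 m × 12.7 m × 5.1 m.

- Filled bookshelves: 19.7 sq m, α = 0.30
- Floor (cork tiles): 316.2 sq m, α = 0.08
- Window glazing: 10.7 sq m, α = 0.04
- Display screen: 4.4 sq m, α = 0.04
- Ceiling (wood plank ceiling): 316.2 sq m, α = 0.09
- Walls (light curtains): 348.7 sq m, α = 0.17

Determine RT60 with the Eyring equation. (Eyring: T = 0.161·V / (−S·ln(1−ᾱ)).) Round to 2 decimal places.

S = Σ Sᵢ = 1015.9 sq m.
Σ(Sᵢαᵢ) = 19.7×0.30 + 316.2×0.08 + 10.7×0.04 + 4.4×0.04 + 316.2×0.09 + 348.7×0.17 = 119.547.
Mean coefficient ᾱ = A/S = 0.1177.
Eyring denominator: −S ln(1−ᾱ) = 127.214.
V = 24.9 × 12.7 × 5.1 = 1612.773 m³.
RT60 = 0.161 × 1612.773 / 127.214 = 2.04 s.

2.04 sec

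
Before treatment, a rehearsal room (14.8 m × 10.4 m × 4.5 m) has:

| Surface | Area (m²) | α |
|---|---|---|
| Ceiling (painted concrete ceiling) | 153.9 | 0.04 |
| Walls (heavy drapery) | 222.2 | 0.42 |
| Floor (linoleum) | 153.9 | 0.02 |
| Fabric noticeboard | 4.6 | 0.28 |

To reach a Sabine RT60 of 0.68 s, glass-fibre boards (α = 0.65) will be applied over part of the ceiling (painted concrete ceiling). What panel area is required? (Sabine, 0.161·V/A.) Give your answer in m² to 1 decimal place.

98.6

Summing Sᵢαᵢ: 6.156 + 93.324 + 3.078 + 1.288 → A₁ = 103.846 sabins.
Required A₂ = 0.161·692.64/0.68 = 163.993 sabins.
Absorption to add: 163.993 − 103.846 = 60.147 sabins.
Net gain per m²: Δα = 0.65 − 0.04 = 0.61.
Area = ΔA/Δα = 60.147/0.61 = 98.6 m².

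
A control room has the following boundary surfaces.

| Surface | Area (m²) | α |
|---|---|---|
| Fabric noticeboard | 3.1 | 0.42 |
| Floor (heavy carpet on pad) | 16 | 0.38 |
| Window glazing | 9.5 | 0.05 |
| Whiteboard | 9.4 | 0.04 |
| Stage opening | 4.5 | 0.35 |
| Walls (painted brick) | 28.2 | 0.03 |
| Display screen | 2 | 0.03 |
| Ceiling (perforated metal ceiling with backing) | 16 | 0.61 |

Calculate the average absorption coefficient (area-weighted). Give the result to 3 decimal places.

S = Σ Sᵢ = 3.1 + 16 + 9.5 + 9.4 + 4.5 + 28.2 + 2 + 16 = 88.7 m².
Weighted sum Σ Sα = 20.474.
ᾱ = A/S = 0.231.

0.231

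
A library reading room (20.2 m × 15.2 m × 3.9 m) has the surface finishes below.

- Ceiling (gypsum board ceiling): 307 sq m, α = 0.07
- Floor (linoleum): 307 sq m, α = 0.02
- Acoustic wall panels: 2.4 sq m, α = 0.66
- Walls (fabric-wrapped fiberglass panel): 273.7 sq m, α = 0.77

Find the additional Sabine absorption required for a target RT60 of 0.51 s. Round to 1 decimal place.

Summing Sᵢαᵢ: 21.490 + 6.140 + 1.584 + 210.749 → A₁ = 239.963 sabins.
For T = 0.51 s, need A₂ = 0.161·V/T = 0.161·1197.456/0.51 = 378.020 sabins.
Additional absorption ΔA = 378.020 − 239.963 = 138.1 sabins.

138.1 sabins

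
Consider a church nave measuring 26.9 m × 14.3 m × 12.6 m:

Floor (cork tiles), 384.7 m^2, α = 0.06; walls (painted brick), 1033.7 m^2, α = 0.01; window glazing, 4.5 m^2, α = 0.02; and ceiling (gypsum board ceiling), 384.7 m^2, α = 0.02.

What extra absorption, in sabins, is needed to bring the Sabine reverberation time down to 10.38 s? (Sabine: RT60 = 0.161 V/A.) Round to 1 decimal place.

34.0 sabins

Equivalent absorption area: A₁ = 384.7*0.06 + 1033.7*0.01 + 4.5*0.02 + 384.7*0.02 = 41.203 m^2.
Target A₂ = 0.161·4846.842/10.38 = 75.177 sabins (V = 4846.842 m³).
ΔA = A₂ − A₁ = 75.177 − 41.203 = 34.0 sabins.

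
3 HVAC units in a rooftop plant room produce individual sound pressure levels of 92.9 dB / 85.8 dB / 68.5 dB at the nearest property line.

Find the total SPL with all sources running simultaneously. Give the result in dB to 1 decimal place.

Converting to relative power and adding: 10^(92.9/10) + 10^(85.8/10) + 10^(68.5/10) = 2.337e+09.
Back to dB: 10·log₁₀ Σ = 93.7 dB.

93.7 dB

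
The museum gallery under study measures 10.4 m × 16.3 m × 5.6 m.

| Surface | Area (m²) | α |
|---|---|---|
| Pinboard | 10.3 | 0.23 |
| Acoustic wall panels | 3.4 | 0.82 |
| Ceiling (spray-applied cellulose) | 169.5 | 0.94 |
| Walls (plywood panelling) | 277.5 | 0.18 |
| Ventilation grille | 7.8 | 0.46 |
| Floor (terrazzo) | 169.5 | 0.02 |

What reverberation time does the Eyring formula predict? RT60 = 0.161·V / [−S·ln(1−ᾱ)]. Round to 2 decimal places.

0.56 seconds

S = Σ Sᵢ = 638.0 m².
Σ(Sᵢαᵢ) = 10.3·0.23 + 3.4·0.82 + 169.5·0.94 + 277.5·0.18 + 7.8·0.46 + 169.5·0.02 = 221.415.
Mean coefficient ᾱ = A/S = 0.3470.
−S·ln(1−ᾱ) = −638.0 × ln(1 − 0.3470) = 271.902.
V = 10.4 × 16.3 × 5.6 = 949.312 m³.
T = 0.161·V/[−S·ln(1−ᾱ)] = 0.161·949.312/271.902 = 0.56 s.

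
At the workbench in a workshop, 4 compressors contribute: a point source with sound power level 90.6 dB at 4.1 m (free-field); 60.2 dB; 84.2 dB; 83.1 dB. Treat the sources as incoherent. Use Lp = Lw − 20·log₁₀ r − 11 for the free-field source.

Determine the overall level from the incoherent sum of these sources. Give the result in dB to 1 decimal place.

Source at 4.1 m: Lp = 90.6 − 20·log₁₀(4.1) − 11 = 67.3 dB.
Σ 10^(Lᵢ/10) = 4.736e+08.
Combined level = 10 log₁₀(4.736e+08) = 86.8 dB.

86.8 dB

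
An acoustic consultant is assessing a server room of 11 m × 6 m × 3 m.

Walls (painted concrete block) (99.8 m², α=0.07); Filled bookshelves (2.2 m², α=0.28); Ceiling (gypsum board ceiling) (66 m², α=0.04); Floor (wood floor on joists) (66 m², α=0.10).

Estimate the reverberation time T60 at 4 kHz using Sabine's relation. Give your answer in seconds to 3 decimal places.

Equivalent absorption area: A = 99.8·0.07 + 2.2·0.28 + 66·0.04 + 66·0.10 = 16.842 m².
Room volume: 198 m³.
T = 0.161 V/A = 0.161·198/16.842 = 1.893 s.

1.893 s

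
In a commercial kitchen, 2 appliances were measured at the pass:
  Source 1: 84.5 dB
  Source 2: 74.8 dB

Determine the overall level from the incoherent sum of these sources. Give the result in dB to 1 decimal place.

Sum in the linear (power) domain: Σ 10^(Lᵢ/10) = 10^(84.5/10) + 10^(74.8/10) = 3.12e+08.
L_total = 10·log₁₀(3.12e+08) = 84.9 dB.

84.9 dB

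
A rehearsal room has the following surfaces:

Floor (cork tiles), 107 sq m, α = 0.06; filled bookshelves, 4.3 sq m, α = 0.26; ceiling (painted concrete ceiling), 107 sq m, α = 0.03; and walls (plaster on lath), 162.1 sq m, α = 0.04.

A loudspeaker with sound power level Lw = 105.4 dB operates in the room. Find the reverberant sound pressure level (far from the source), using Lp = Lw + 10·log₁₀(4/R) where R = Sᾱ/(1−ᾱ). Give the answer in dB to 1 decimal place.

98.9 dB

A = 17.232 sabins; S = 380.4 sq m.
ᾱ = 0.0453, so room constant R = A/(1−ᾱ) = 18.050 sq m.
Lp = Lw + 10 log₁₀(4/R) = 105.4 -6.54 = 98.9 dB.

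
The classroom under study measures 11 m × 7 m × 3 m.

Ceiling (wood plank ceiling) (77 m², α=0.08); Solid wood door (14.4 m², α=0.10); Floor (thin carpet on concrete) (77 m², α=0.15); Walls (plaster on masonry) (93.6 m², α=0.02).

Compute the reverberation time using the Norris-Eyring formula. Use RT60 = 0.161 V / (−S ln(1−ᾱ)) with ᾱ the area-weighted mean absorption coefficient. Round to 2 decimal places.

Total surface area S = 77 + 14.4 + 77 + 93.6 = 262.0 m².
Absorption A = 77×0.08 + 14.4×0.10 + 77×0.15 + 93.6×0.02 = 21.022 sabins.
Mean coefficient ᾱ = A/S = 0.0802.
Eyring denominator: −S ln(1−ᾱ) = 21.903.
V = 11 × 7 × 3 = 231 m³.
T = 0.161·V/[−S·ln(1−ᾱ)] = 0.161·231/21.903 = 1.70 s.

1.70 s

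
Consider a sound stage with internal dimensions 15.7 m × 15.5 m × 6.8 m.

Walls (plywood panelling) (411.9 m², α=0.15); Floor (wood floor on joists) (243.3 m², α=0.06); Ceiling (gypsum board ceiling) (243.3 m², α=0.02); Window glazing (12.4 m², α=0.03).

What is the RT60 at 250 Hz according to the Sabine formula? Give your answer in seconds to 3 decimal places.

Total absorption A = 411.9·0.15 + 243.3·0.06 + 243.3·0.02 + 12.4·0.03
  = 61.785 + 14.598 + 4.866 + 0.372 = 81.621 m² sabins.
Volume V = 15.7 × 15.5 × 6.8 = 1654.78 m³.
RT60 = 0.161 · V / A = 0.161 × 1654.78 / 81.621 = 3.264 s.

3.264 s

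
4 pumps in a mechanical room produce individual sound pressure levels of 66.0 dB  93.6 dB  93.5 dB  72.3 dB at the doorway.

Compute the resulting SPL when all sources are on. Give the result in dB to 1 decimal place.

96.6 dB

Sum in the linear (power) domain: Σ 10^(Lᵢ/10) = 10^(66.0/10) + 10^(93.6/10) + 10^(93.5/10) + 10^(72.3/10) = 4.551e+09.
Back to dB: 10·log₁₀ Σ = 96.6 dB.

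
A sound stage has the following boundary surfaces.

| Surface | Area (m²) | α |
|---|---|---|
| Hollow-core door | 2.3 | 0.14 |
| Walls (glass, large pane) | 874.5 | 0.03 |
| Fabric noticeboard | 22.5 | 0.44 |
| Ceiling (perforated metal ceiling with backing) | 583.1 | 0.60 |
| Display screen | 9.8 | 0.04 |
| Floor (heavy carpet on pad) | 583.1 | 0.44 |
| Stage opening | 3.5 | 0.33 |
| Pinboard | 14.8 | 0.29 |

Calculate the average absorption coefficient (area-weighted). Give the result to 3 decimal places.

0.310

S = Σ Sᵢ = 2.3 + 874.5 + 22.5 + 583.1 + 9.8 + 583.1 + 3.5 + 14.8 = 2093.6 m².
A = 2.3×0.14 + 874.5×0.03 + 22.5×0.44 + 583.1×0.60 + 9.8×0.04 + 583.1×0.44 + 3.5×0.33 + 14.8×0.29 = 648.720 sabins.
ᾱ = A/S = 0.310.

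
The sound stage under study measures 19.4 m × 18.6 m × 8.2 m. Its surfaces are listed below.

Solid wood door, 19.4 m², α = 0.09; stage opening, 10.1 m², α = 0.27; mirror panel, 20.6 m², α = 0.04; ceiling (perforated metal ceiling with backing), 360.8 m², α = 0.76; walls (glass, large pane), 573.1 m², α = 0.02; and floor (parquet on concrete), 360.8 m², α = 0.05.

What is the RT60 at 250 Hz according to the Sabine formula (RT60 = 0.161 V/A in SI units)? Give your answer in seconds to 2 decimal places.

1.54 s

Total absorption A = 19.4×0.09 + 10.1×0.27 + 20.6×0.04 + 360.8×0.76 + 573.1×0.02 + 360.8×0.05
  = 1.746 + 2.727 + 0.824 + 274.208 + 11.462 + 18.040 = 309.007 m² sabins.
Room volume: 2958.888 m³.
T = 0.161 V/A = 0.161·2958.888/309.007 = 1.54 s.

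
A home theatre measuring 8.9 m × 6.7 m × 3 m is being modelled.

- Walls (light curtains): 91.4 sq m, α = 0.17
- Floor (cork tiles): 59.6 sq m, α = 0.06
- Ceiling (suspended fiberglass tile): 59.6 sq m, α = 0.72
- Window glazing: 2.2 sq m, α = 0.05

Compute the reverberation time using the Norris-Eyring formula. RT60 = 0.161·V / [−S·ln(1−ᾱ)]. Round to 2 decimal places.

S = Σ Sᵢ = 212.8 sq m.
Absorption A = 91.4×0.17 + 59.6×0.06 + 59.6×0.72 + 2.2×0.05 = 62.136 sabins.
Mean coefficient ᾱ = A/S = 0.2920.
−S·ln(1−ᾱ) = −212.8 × ln(1 − 0.2920) = 73.482.
V = 8.9 × 6.7 × 3 = 178.89 m³.
RT60 = 0.161 × 178.89 / 73.482 = 0.39 s.

0.39 seconds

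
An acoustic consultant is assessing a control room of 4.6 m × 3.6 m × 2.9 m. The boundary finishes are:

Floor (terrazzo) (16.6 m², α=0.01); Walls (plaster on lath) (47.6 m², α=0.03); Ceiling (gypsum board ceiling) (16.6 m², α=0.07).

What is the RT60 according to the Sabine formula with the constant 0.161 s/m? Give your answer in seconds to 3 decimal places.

Total absorption A = 16.6*0.01 + 47.6*0.03 + 16.6*0.07
  = 0.166 + 1.428 + 1.162 = 2.756 m² sabins.
V = 4.6·3.6·2.9 = 48.024 m³.
T = 0.161 V/A = 0.161·48.024/2.756 = 2.805 s.

2.805 s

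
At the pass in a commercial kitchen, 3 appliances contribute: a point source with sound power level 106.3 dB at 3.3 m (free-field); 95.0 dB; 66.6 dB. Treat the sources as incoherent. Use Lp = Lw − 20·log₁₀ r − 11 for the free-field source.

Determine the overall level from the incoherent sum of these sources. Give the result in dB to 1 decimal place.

95.4 dB

Source at 3.3 m: Lp = 106.3 − 20·log₁₀(3.3) − 11 = 84.9 dB.
Σ 10^(Lᵢ/10) = 3.476e+09.
L_total = 10·log₁₀(3.476e+09) = 95.4 dB.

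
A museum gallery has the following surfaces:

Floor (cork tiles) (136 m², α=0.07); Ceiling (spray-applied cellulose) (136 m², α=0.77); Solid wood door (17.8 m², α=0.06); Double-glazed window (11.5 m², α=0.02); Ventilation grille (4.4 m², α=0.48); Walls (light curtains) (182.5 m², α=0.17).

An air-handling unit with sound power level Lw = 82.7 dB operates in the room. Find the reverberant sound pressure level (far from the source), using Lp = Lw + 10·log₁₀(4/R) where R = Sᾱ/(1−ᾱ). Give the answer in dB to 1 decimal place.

A = 148.675 sabins; S = 488.2 m².
ᾱ = 148.675/488.2 = 0.3045; R = Sᾱ/(1−ᾱ) = 148.675/(1−0.3045) = 213.767 m².
Lp = Lw + 10 log₁₀(4/R) = 82.7 -17.28 = 65.4 dB.

65.4 dB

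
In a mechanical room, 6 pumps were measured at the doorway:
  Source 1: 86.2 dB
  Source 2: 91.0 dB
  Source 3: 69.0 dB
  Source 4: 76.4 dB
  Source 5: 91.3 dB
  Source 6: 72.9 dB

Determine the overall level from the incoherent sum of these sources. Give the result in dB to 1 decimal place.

94.9 dB

Σ 10^(Lᵢ/10) = 3.096e+09.
Combined level = 10 log₁₀(3.096e+09) = 94.9 dB.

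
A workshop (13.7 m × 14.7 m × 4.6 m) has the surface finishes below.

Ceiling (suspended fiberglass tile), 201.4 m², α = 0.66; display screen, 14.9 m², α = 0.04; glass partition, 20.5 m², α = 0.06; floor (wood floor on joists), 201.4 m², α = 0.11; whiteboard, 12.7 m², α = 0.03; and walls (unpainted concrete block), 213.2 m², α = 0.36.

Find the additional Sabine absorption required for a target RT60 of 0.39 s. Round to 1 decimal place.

148.4 sabins

Total absorption A₁ = 201.4*0.66 + 14.9*0.04 + 20.5*0.06 + 201.4*0.11 + 12.7*0.03 + 213.2*0.36
  = 132.924 + 0.596 + 1.230 + 22.154 + 0.381 + 76.752 = 234.037 m² sabins.
For T = 0.39 s, need A₂ = 0.161·V/T = 0.161·926.394/0.39 = 382.434 sabins.
ΔA = A₂ − A₁ = 382.434 − 234.037 = 148.4 sabins.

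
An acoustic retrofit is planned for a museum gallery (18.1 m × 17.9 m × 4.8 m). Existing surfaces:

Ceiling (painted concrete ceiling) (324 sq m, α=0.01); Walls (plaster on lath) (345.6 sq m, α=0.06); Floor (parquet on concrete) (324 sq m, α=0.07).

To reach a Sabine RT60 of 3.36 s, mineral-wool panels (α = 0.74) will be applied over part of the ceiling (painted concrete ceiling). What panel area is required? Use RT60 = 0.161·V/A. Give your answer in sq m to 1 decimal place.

A₁ = Σ Sᵢαᵢ = 324×0.01 + 345.6×0.06 + 324×0.07 = 46.656 sabins.
V = 1555.152 m³. Target absorption A₂ = 0.161 × 1555.152 / 3.36 = 74.518 sabins.
ΔA needed = 74.518 − 46.656 = 27.862 sabins.
Each sq m of panel replacing the ceiling (painted concrete ceiling) adds (0.74 − 0.01) = 0.73 sabins.
Panel area = 27.862 / 0.73 = 38.2 sq m.

38.2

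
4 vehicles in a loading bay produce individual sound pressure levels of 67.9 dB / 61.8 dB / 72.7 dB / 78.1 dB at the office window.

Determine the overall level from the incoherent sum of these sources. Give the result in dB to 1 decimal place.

79.6 dB

Sum in the linear (power) domain: Σ 10^(Lᵢ/10) = 10^(67.9/10) + 10^(61.8/10) + 10^(72.7/10) + 10^(78.1/10) = 9.087e+07.
L_total = 10·log₁₀(9.087e+07) = 79.6 dB.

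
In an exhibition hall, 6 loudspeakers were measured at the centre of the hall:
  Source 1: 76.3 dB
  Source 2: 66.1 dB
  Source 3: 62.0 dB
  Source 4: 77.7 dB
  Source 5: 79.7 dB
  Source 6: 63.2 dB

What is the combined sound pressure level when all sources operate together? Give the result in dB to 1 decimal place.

Sum in the linear (power) domain: Σ 10^(Lᵢ/10) = 10^(76.3/10) + 10^(66.1/10) + 10^(62.0/10) + 10^(77.7/10) + 10^(79.7/10) + 10^(63.2/10) = 2.026e+08.
Back to dB: 10·log₁₀ Σ = 83.1 dB.

83.1 dB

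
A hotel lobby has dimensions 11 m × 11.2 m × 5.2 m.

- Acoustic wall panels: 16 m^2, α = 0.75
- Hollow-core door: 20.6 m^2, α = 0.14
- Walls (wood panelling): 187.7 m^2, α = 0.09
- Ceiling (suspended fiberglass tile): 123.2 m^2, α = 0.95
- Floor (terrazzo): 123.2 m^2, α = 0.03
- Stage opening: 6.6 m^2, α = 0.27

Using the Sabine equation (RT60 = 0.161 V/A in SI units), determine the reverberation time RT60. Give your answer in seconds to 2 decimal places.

0.67 seconds

Total absorption A = 16·0.75 + 20.6·0.14 + 187.7·0.09 + 123.2·0.95 + 123.2·0.03 + 6.6·0.27
  = 12.000 + 2.884 + 16.893 + 117.040 + 3.696 + 1.782 = 154.295 m^2 sabins.
V = 11·11.2·5.2 = 640.64 m³.
RT60 = 0.161 · V / A = 0.161 × 640.64 / 154.295 = 0.67 s.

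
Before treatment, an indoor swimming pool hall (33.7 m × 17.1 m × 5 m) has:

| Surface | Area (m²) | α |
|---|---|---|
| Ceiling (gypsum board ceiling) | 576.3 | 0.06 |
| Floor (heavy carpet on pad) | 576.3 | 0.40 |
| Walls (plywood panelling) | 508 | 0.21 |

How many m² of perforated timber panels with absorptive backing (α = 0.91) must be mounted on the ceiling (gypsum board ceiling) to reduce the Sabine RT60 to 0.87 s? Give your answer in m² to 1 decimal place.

Total absorption A₁ = 576.3×0.06 + 576.3×0.40 + 508×0.21
  = 34.578 + 230.520 + 106.680 = 371.778 m² sabins.
Required A₂ = 0.161·2881.35/0.87 = 533.215 sabins.
Absorption to add: 533.215 − 371.778 = 161.437 sabins.
Each m² of panel replacing the ceiling (gypsum board ceiling) adds (0.91 − 0.06) = 0.85 sabins.
Panel area = 161.437 / 0.85 = 189.9 m².

189.9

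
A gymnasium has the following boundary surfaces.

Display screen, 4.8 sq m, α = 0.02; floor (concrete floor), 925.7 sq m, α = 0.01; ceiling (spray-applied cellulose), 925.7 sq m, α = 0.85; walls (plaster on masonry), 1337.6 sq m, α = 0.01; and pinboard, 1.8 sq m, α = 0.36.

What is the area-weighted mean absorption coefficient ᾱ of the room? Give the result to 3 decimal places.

S = Σ Sᵢ = 4.8 + 925.7 + 925.7 + 1337.6 + 1.8 = 3195.6 sq m.
Weighted sum Σ Sα = 810.222.
ᾱ = 810.222 / 3195.6 = 0.254.

0.254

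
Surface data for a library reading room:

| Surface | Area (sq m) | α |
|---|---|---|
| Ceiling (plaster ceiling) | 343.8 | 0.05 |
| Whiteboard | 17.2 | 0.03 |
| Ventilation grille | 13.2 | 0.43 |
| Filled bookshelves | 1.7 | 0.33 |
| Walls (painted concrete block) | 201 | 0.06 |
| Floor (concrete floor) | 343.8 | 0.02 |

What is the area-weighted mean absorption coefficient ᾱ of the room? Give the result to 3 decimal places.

0.047

S = Σ Sᵢ = 343.8 + 17.2 + 13.2 + 1.7 + 201 + 343.8 = 920.7 sq m.
Σ(Sᵢαᵢ) = 343.8*0.05 + 17.2*0.03 + 13.2*0.43 + 1.7*0.33 + 201*0.06 + 343.8*0.02 = 42.879.
ᾱ = A/S = 0.047.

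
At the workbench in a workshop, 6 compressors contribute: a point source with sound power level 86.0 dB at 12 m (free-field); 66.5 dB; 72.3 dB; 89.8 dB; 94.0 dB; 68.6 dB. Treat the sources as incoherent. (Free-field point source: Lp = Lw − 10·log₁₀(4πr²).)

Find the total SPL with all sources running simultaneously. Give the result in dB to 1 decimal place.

95.4 dB

Source at 12 m: Lp = 86.0 − 10·log₁₀(4π·12²) = 86.0 − 10·log₁₀(1809.557) = 53.4 dB.
Σ 10^(Lᵢ/10) = 3.496e+09.
Combined level = 10 log₁₀(3.496e+09) = 95.4 dB.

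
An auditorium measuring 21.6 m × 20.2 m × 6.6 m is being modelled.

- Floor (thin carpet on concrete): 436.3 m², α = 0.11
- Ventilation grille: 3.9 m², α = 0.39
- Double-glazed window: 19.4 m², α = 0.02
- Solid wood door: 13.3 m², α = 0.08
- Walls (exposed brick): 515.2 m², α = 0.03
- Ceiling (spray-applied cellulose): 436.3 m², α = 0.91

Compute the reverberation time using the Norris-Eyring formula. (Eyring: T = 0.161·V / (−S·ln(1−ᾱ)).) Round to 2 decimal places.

0.83 s

S = Σ Sᵢ = 1424.4 m².
Absorption A = 436.3·0.11 + 3.9·0.39 + 19.4·0.02 + 13.3·0.08 + 515.2·0.03 + 436.3·0.91 = 463.455 sabins.
ᾱ = 463.455 / 1424.4 = 0.3254.
−S·ln(1−ᾱ) = −1424.4 × ln(1 − 0.3254) = 560.694.
V = 21.6 × 20.2 × 6.6 = 2879.712 m³.
RT60 = 0.161 × 2879.712 / 560.694 = 0.83 s.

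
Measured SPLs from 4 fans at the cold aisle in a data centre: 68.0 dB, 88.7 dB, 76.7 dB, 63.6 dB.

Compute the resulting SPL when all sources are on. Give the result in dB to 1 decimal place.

89.0 dB

Sum in the linear (power) domain: Σ 10^(Lᵢ/10) = 10^(68.0/10) + 10^(88.7/10) + 10^(76.7/10) + 10^(63.6/10) = 7.967e+08.
Combined level = 10 log₁₀(7.967e+08) = 89.0 dB.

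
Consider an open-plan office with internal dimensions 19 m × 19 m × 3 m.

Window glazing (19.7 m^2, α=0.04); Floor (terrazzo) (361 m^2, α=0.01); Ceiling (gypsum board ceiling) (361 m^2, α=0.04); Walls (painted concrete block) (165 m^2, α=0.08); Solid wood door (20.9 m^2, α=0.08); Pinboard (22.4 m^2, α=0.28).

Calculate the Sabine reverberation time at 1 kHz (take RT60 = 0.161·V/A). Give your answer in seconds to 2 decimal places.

4.36 seconds

Summing Sᵢαᵢ: 0.788 + 3.610 + 14.440 + 13.200 + 1.672 + 6.272 → A = 39.982 sabins.
V = 19·19·3 = 1083 m³.
RT60 = 0.161 · V / A = 0.161 × 1083 / 39.982 = 4.36 s.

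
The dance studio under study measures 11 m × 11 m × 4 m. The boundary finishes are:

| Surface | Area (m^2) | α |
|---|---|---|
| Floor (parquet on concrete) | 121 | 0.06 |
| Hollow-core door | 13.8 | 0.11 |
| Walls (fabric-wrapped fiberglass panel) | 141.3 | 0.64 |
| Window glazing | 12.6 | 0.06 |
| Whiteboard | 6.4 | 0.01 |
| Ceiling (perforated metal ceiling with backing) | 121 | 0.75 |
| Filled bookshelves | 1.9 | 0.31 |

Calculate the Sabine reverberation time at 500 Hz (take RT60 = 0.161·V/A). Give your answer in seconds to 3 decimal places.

0.407 seconds

Total absorption A = 121×0.06 + 13.8×0.11 + 141.3×0.64 + 12.6×0.06 + 6.4×0.01 + 121×0.75 + 1.9×0.31
  = 7.260 + 1.518 + 90.432 + 0.756 + 0.064 + 90.750 + 0.589 = 191.369 m^2 sabins.
V = 11·11·4 = 484 m³.
RT60 = 0.161 · V / A = 0.161 × 484 / 191.369 = 0.407 s.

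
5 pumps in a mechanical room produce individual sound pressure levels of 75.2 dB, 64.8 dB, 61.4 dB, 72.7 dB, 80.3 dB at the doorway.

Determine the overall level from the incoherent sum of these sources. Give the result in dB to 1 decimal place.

82.1 dB

Σ 10^(Lᵢ/10) = 1.633e+08.
Combined level = 10 log₁₀(1.633e+08) = 82.1 dB.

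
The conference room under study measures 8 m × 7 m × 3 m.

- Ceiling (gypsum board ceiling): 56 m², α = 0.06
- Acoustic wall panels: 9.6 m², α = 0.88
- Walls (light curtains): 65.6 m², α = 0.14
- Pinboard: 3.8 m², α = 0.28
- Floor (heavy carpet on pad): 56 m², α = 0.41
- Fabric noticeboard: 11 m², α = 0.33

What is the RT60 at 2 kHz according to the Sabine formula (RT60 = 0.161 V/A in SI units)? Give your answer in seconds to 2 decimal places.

A = Σ Sᵢαᵢ = 56×0.06 + 9.6×0.88 + 65.6×0.14 + 3.8×0.28 + 56×0.41 + 11×0.33 = 48.646 sabins.
Room volume: 168 m³.
RT60 = 0.161 · V / A = 0.161 × 168 / 48.646 = 0.56 s.

0.56 sec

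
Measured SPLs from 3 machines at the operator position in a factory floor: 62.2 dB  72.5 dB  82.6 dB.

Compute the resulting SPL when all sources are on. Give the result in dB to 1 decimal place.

Σ 10^(Lᵢ/10) = 2.014e+08.
L_total = 10·log₁₀(2.014e+08) = 83.0 dB.

83.0 dB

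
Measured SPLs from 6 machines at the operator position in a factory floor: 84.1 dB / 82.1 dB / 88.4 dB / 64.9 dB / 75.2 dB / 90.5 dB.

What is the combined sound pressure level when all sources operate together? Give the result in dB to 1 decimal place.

93.6 dB

Converting to relative power and adding: 10^(84.1/10) + 10^(82.1/10) + 10^(88.4/10) + 10^(64.9/10) + 10^(75.2/10) + 10^(90.5/10) = 2.269e+09.
Combined level = 10 log₁₀(2.269e+09) = 93.6 dB.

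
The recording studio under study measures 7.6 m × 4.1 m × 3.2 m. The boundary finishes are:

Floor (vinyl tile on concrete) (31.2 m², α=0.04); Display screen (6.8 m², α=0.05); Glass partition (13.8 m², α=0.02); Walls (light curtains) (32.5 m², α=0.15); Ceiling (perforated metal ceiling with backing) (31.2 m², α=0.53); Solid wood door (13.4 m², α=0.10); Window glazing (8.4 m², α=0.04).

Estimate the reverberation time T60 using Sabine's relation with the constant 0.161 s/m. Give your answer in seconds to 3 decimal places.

0.643 s

A = Σ Sᵢαᵢ = 31.2·0.04 + 6.8·0.05 + 13.8·0.02 + 32.5·0.15 + 31.2·0.53 + 13.4·0.10 + 8.4·0.04 = 24.951 sabins.
V = 7.6·4.1·3.2 = 99.712 m³.
RT60 = 0.161 · V / A = 0.161 × 99.712 / 24.951 = 0.643 s.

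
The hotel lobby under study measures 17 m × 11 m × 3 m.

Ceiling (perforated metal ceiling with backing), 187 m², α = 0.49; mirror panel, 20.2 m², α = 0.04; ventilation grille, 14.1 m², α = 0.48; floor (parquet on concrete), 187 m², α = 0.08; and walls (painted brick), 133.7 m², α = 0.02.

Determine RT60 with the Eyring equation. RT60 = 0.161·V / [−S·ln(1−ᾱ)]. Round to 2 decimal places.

S = Σ Sᵢ = 542.0 m².
Absorption A = 187·0.49 + 20.2·0.04 + 14.1·0.48 + 187·0.08 + 133.7·0.02 = 116.840 sabins.
ᾱ = 116.840 / 542.0 = 0.2156.
Eyring denominator: −S ln(1−ᾱ) = 131.617.
V = 17 × 11 × 3 = 561 m³.
RT60 = 0.161 × 561 / 131.617 = 0.69 s.

0.69 sec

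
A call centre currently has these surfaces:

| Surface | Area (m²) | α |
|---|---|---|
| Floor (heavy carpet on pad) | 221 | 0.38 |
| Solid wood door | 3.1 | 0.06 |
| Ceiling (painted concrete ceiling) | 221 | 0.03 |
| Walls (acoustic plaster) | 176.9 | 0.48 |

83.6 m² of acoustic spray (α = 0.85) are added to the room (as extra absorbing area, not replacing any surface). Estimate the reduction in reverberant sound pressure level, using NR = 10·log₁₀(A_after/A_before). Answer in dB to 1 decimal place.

1.5 dB

A_before = Σ Sᵢαᵢ = 221×0.38 + 3.1×0.06 + 221×0.03 + 176.9×0.48 = 175.708 sabins.
Treatment contributes 83.6·0.85 = 71.060 sabins.
A_after = 175.708 + 71.060 = 246.768 sabins.
Reduction = 10 log₁₀(A_after/A_before) = 10 log₁₀(1.4044) = 1.5 dB.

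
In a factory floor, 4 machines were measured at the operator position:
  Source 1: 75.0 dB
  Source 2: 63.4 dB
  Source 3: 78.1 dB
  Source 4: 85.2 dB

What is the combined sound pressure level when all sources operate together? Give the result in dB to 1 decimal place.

Converting to relative power and adding: 10^(75.0/10) + 10^(63.4/10) + 10^(78.1/10) + 10^(85.2/10) = 4.295e+08.
Combined level = 10 log₁₀(4.295e+08) = 86.3 dB.

86.3 dB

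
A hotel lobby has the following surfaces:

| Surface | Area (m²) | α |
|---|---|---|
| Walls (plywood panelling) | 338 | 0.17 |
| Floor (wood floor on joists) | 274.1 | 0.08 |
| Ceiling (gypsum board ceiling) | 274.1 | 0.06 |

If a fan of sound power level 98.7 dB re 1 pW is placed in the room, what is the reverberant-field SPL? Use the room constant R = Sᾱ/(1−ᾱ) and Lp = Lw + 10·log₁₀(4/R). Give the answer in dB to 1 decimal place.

84.4 dB

Σ(Sᵢαᵢ) = 338×0.17 + 274.1×0.08 + 274.1×0.06 = 95.834; total area S = 886.2 m².
ᾱ = 0.1081, so room constant R = A/(1−ᾱ) = 107.449 m².
Lp = 98.7 + 10·log₁₀(4/107.449) = 98.7 + (-14.29) = 84.4 dB.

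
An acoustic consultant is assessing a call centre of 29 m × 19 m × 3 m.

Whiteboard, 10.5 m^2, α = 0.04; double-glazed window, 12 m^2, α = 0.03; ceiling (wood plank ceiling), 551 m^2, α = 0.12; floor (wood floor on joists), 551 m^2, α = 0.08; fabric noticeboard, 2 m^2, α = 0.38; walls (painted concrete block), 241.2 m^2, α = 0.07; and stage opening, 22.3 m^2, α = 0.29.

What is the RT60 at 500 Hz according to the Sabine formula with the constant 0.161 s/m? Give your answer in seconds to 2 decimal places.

1.97 seconds

Equivalent absorption area: A = 10.5*0.04 + 12*0.03 + 551*0.12 + 551*0.08 + 2*0.38 + 241.2*0.07 + 22.3*0.29 = 135.091 m^2.
V = 29·19·3 = 1653 m³.
Sabine: RT60 = 0.161 × 1653 / 135.091 = 1.97 s.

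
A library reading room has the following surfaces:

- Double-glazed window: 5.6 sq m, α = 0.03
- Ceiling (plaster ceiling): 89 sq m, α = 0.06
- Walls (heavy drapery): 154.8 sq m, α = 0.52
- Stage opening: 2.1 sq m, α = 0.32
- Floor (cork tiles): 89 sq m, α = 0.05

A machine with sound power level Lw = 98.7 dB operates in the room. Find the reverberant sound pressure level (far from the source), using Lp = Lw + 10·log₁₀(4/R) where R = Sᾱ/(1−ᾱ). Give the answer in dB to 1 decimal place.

83.8 dB

Σ(Sᵢαᵢ) = 5.6×0.03 + 89×0.06 + 154.8×0.52 + 2.1×0.32 + 89×0.05 = 91.126; total area S = 340.5 sq m.
ᾱ = 91.126/340.5 = 0.2676; R = Sᾱ/(1−ᾱ) = 91.126/(1−0.2676) = 124.421 sq m.
Lp = Lw + 10 log₁₀(4/R) = 98.7 -14.93 = 83.8 dB.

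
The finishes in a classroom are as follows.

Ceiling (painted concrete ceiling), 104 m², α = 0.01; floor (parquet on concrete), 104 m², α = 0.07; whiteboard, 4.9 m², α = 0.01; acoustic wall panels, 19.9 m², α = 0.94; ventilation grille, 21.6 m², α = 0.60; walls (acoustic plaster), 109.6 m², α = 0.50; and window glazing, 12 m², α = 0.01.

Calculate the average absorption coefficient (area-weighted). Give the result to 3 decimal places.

0.253

Total surface area S = 376.0 m².
Σ(Sᵢαᵢ) = 104·0.01 + 104·0.07 + 4.9·0.01 + 19.9·0.94 + 21.6·0.60 + 109.6·0.50 + 12·0.01 = 94.955.
ᾱ = 94.955 / 376.0 = 0.253.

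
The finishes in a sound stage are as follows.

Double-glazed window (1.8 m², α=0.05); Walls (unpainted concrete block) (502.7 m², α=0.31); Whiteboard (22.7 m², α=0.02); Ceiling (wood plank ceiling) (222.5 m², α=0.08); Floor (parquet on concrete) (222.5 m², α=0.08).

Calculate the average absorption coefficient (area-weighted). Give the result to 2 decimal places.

S = Σ Sᵢ = 1.8 + 502.7 + 22.7 + 222.5 + 222.5 = 972.2 m².
Σ(Sᵢαᵢ) = 1.8×0.05 + 502.7×0.31 + 22.7×0.02 + 222.5×0.08 + 222.5×0.08 = 191.981.
ᾱ = A/S = 0.20.

0.20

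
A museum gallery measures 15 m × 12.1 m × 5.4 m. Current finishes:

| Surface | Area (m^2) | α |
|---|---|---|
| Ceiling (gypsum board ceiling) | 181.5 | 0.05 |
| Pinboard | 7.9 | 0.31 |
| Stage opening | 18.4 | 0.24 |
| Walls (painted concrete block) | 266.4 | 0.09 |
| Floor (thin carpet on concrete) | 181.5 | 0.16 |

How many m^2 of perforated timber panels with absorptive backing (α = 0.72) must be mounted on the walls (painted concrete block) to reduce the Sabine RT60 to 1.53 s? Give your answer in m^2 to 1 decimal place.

54.3

Equivalent absorption area: A₁ = 181.5*0.05 + 7.9*0.31 + 18.4*0.24 + 266.4*0.09 + 181.5*0.16 = 68.956 m^2.
V = 980.1 m³. Target absorption A₂ = 0.161 × 980.1 / 1.53 = 103.135 sabins.
Absorption to add: 103.135 − 68.956 = 34.179 sabins.
Net gain per m^2: Δα = 0.72 − 0.09 = 0.63.
Area = ΔA/Δα = 34.179/0.63 = 54.3 m^2.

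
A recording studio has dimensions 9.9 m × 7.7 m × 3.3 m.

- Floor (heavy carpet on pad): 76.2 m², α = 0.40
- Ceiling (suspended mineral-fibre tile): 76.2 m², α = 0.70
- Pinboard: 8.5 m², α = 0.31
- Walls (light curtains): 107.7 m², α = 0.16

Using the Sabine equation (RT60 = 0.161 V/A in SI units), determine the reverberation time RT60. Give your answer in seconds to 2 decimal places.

Summing Sᵢαᵢ: 30.480 + 53.340 + 2.635 + 17.232 → A = 103.687 sabins.
V = 9.9·7.7·3.3 = 251.559 m³.
RT60 = 0.161 · V / A = 0.161 × 251.559 / 103.687 = 0.39 s.

0.39 s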